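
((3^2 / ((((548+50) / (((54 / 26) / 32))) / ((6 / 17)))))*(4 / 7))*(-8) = -729 / 462553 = -0.00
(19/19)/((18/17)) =17/18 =0.94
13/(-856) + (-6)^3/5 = -184961/4280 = -43.22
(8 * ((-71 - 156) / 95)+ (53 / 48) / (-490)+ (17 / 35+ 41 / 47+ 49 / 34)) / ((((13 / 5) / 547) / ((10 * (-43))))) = 1476287.58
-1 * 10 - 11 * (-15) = 155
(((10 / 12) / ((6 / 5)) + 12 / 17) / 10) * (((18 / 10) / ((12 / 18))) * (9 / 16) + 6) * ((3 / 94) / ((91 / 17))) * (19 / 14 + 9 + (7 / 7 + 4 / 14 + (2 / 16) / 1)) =226469963 / 3065753600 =0.07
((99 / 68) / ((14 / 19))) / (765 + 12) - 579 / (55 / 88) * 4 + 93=-4453754649 / 1232840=-3612.60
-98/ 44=-2.23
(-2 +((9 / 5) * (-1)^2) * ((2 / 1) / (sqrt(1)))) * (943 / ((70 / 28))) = 15088 / 25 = 603.52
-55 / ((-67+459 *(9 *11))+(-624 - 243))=-55 / 44507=-0.00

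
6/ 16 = 3/ 8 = 0.38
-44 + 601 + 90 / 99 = 6137 / 11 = 557.91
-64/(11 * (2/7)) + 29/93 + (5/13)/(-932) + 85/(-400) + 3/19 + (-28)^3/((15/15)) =-103488048361781/4709973840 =-21972.11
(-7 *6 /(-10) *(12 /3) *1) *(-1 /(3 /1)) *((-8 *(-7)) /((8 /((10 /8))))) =-49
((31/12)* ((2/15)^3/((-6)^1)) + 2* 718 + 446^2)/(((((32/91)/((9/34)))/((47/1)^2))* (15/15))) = 1223339713916411/3672000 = 333153516.86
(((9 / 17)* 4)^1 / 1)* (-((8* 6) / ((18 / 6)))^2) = -9216 / 17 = -542.12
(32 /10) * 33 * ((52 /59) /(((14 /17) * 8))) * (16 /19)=466752 /39235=11.90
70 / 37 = 1.89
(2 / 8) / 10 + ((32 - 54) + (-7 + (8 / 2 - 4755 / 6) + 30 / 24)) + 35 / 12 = -97597 / 120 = -813.31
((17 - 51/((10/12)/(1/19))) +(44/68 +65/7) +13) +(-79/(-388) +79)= 508444043/4386340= 115.92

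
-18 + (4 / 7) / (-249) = -31378 / 1743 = -18.00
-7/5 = -1.40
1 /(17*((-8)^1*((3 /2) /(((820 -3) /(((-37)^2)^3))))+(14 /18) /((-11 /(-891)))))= -817 /523407312429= -0.00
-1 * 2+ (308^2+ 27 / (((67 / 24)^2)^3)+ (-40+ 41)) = 8581158667478199 / 90458382169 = 94863.06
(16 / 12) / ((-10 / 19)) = -38 / 15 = -2.53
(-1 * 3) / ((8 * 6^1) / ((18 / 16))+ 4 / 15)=-45 / 644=-0.07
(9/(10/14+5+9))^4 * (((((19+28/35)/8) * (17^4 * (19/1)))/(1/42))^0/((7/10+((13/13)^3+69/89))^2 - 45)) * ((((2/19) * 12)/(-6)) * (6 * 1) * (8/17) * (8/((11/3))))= 57498257240524800/12313230359367199163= 0.00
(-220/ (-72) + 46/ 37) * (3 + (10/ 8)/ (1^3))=48671/ 2664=18.27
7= 7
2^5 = 32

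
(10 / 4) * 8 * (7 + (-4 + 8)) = 220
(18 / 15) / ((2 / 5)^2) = 15 / 2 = 7.50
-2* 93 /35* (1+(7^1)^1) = -1488 /35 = -42.51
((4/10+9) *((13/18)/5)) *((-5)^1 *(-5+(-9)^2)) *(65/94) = -3211/9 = -356.78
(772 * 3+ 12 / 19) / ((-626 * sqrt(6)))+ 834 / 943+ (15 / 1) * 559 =7907889 / 943 - 3668 * sqrt(6) / 5947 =8384.37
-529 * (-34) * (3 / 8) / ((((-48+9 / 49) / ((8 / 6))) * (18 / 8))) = -1762628 / 21087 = -83.59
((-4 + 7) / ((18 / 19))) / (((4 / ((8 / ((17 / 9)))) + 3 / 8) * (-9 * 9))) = -4 / 135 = -0.03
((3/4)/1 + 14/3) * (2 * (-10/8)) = -325/24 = -13.54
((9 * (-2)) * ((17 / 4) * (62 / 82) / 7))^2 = 22496049 / 329476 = 68.28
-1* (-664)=664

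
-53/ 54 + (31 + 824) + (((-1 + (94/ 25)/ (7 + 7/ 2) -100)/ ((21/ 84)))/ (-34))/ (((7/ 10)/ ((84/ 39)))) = 371932051/ 417690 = 890.45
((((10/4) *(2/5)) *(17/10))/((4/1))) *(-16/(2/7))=-119/5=-23.80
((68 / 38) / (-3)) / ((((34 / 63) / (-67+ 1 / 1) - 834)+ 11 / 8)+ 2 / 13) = 2450448 / 3419911669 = 0.00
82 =82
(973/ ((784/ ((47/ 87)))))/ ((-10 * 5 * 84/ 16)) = -6533/ 2557800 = -0.00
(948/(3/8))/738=1264/369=3.43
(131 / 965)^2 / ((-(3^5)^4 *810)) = -17161 / 2630054451095192250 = -0.00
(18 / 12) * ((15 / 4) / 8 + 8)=12.70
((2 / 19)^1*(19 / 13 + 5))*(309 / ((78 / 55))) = 475860 / 3211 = 148.20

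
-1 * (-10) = 10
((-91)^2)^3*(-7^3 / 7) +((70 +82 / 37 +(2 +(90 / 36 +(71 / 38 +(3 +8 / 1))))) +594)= -19561392124575767 / 703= -27825593349325.42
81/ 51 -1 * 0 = 27/ 17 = 1.59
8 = 8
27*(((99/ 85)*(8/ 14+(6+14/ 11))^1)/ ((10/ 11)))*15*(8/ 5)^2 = 154991232/ 14875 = 10419.58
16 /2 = 8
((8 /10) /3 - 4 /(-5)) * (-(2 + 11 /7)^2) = -2000 /147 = -13.61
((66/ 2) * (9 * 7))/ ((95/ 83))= 172557/ 95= 1816.39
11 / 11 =1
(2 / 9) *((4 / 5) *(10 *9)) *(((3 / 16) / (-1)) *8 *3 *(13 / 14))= -468 / 7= -66.86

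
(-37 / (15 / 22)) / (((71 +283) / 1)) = -407 / 2655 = -0.15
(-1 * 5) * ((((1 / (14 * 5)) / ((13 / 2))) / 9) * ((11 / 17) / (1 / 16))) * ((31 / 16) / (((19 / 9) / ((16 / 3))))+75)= -89056 / 88179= -1.01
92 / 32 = 23 / 8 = 2.88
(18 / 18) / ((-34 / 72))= -2.12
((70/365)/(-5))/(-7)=2/365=0.01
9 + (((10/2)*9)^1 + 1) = 55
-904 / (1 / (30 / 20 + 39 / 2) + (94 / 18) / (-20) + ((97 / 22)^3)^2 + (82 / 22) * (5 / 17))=-0.12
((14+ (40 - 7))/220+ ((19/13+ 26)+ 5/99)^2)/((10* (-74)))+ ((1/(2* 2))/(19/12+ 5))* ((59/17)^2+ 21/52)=-308052436713383/559685097457200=-0.55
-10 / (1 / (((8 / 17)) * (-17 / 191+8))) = -120880 / 3247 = -37.23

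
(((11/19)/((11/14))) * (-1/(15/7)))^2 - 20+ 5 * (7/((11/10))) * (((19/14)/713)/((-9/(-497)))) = -3511684151/212349225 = -16.54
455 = 455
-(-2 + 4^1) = -2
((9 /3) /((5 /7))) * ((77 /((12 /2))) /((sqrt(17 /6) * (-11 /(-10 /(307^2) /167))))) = 49 * sqrt(102) /267572911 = 0.00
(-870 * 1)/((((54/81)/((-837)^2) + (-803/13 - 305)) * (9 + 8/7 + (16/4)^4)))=0.01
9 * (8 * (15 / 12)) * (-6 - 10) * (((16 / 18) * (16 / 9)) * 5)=-102400 / 9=-11377.78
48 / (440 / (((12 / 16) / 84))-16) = 3 / 3079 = 0.00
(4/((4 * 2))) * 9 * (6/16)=27/16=1.69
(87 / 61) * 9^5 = 5137263 / 61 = 84217.43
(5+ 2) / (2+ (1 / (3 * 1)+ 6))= 0.84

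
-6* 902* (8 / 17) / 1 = -43296 / 17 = -2546.82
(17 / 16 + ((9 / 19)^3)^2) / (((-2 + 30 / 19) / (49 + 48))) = -78403454201 / 316940672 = -247.38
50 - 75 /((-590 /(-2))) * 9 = 2815 /59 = 47.71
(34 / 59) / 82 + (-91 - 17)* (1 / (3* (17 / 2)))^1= -173879 / 41123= -4.23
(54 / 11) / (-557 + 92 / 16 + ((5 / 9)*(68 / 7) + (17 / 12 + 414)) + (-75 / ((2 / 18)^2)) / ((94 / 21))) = -159894 / 48453185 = -0.00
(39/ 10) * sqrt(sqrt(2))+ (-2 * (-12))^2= 39 * 2^(1/ 4)/ 10+ 576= 580.64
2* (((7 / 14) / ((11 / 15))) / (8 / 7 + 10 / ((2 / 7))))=105 / 2783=0.04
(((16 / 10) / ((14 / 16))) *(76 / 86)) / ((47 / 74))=2.54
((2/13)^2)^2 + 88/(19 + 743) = 1262780/10881741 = 0.12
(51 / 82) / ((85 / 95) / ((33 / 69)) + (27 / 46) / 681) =55650639 / 167472823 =0.33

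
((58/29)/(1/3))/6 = 1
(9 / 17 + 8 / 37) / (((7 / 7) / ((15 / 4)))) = 7035 / 2516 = 2.80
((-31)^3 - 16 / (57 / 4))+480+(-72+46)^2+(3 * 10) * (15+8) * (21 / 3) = -1356949 / 57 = -23806.12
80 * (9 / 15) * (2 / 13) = 7.38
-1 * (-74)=74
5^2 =25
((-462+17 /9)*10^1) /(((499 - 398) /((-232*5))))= 475600 /9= 52844.44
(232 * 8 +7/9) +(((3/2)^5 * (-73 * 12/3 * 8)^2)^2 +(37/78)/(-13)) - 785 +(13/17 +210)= 88799817947698580539/51714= 1717133038397698.51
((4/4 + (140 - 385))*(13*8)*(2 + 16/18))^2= 435304370176/81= 5374128026.86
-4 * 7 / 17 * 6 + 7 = -49 / 17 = -2.88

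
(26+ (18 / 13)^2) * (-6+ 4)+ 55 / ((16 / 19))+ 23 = 32.48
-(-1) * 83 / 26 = 83 / 26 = 3.19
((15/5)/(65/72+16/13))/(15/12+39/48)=14976/21967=0.68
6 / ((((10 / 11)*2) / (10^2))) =330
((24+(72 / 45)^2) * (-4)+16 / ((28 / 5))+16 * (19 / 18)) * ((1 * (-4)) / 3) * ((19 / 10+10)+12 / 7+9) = 431297848 / 165375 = 2608.00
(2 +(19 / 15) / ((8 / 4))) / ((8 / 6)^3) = 711 / 640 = 1.11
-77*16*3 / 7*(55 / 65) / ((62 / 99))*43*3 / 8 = -4635873 / 403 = -11503.41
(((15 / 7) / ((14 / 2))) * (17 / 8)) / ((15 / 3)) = 51 / 392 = 0.13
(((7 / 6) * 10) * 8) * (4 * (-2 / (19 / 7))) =-15680 / 57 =-275.09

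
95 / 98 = 0.97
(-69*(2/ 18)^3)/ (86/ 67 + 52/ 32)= -0.03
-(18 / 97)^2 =-324 / 9409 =-0.03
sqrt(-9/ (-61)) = 3*sqrt(61)/ 61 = 0.38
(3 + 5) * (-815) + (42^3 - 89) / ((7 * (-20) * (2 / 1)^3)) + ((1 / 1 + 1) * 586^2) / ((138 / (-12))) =-1708071257 / 25760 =-66307.11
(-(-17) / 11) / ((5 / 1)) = 17 / 55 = 0.31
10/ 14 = 5/ 7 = 0.71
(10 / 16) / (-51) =-5 / 408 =-0.01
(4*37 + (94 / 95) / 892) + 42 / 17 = 108383259 / 720290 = 150.47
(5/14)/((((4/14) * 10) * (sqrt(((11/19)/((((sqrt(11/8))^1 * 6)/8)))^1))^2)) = 57 * sqrt(22)/1408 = 0.19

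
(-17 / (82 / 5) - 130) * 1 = -10745 / 82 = -131.04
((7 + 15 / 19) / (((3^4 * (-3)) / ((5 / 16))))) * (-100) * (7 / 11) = 32375 / 50787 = 0.64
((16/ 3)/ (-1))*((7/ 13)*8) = -896/ 39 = -22.97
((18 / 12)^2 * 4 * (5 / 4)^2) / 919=0.02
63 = 63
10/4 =5/2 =2.50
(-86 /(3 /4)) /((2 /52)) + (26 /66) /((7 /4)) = -688636 /231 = -2981.11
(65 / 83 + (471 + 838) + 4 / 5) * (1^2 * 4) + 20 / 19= 5243.39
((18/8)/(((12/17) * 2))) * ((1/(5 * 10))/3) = 17/1600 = 0.01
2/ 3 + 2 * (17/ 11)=124/ 33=3.76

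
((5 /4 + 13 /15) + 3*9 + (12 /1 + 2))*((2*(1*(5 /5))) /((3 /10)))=2587 /9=287.44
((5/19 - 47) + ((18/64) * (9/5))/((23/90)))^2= 97927062489/48888064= 2003.09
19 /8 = 2.38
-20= -20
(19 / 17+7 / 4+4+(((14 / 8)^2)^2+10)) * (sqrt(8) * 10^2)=7423.65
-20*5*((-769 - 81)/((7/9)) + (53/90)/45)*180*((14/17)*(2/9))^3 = 3886398261760/32234193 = 120567.57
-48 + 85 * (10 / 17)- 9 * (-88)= 794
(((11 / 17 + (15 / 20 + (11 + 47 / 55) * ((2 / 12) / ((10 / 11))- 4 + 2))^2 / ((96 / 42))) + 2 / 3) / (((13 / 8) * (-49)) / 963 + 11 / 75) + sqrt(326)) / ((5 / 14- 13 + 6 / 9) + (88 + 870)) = 42 * sqrt(326) / 39733 + 1266827857065057 / 402867365705200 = 3.16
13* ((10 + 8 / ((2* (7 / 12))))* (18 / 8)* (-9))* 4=-124254 / 7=-17750.57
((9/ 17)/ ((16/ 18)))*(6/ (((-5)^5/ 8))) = -486/ 53125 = -0.01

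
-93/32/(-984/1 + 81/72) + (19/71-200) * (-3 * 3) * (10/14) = 6690327587/5210548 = 1284.00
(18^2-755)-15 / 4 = -434.75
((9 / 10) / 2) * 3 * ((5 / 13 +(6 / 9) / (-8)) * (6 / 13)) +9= 62109 / 6760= 9.19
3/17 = 0.18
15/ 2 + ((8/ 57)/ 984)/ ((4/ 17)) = 210347/ 28044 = 7.50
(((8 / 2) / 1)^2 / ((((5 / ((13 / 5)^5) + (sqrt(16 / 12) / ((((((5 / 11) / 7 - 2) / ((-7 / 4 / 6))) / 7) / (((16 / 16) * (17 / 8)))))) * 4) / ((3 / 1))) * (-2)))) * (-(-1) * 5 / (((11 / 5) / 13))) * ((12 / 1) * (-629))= -13103265978580658400000000 / 6238648101314158221659 + 169239046096336467211833600 * sqrt(3) / 567149827392196201969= 514748.32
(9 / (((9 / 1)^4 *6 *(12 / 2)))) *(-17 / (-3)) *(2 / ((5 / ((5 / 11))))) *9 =17 / 48114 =0.00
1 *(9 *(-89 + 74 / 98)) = -794.20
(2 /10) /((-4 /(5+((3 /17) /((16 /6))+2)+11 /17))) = -1049 /2720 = -0.39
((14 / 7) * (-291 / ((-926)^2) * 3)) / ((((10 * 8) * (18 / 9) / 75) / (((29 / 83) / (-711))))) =0.00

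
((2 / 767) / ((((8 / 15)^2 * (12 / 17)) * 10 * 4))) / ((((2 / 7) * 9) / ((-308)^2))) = 11.98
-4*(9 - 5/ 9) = -304/ 9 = -33.78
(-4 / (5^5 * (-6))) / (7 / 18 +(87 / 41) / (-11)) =5412 / 4971875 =0.00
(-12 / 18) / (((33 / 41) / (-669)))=18286 / 33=554.12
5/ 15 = 1/ 3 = 0.33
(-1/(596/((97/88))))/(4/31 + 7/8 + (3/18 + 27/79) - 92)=712659/34868053220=0.00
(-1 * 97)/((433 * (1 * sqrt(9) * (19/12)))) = -388/8227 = -0.05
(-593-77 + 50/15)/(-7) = 2000/21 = 95.24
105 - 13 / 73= 7652 / 73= 104.82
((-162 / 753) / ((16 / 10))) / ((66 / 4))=-0.01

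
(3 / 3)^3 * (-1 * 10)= -10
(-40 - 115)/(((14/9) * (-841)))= 1395/11774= 0.12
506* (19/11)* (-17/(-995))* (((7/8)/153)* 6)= 3059/5970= 0.51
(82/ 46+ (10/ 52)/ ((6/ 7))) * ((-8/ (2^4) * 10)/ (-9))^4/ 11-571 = -147855691283/ 258949548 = -570.98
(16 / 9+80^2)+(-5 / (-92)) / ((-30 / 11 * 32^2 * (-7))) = 6401.78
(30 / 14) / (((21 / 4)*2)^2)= 20 / 1029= 0.02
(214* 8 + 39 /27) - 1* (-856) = 23125 /9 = 2569.44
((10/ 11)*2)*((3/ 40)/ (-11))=-3/ 242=-0.01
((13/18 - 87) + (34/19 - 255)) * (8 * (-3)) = 464420/57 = 8147.72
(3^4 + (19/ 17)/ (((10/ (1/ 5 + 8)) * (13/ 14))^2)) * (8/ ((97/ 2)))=13.50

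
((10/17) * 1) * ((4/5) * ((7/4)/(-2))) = -7/17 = -0.41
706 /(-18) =-353 /9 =-39.22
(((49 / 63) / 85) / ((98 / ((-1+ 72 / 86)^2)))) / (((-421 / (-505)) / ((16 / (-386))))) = -2828 / 22986229941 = -0.00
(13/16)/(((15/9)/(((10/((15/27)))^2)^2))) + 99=256374/5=51274.80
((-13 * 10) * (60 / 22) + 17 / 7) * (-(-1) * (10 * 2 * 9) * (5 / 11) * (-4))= 97606800 / 847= 115238.25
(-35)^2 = 1225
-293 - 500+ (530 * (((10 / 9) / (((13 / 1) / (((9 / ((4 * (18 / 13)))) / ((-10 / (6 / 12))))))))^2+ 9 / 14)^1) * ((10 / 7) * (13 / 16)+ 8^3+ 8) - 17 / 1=718439431615 / 4064256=176770.22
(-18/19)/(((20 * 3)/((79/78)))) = -79/4940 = -0.02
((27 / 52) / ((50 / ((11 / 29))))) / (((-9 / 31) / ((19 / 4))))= -19437 / 301600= -0.06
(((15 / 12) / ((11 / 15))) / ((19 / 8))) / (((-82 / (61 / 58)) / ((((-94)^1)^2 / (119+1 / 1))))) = -673745 / 994004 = -0.68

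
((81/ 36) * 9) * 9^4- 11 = 531397/ 4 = 132849.25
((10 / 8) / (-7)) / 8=-0.02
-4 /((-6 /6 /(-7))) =-28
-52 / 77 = -0.68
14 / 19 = 0.74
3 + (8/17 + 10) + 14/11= 2757/187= 14.74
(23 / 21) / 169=23 / 3549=0.01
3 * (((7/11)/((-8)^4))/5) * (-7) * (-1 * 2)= 0.00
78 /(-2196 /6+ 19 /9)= -702 /3275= -0.21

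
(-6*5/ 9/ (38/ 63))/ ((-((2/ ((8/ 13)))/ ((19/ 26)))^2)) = 7980/ 28561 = 0.28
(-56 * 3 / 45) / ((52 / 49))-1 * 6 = -1856 / 195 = -9.52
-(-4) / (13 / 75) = 23.08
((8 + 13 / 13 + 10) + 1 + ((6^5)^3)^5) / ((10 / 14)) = 160857686692659385509262775337714067335133797712347248197772 / 5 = 32171537338531877101852560000000000000000000000000000000000.00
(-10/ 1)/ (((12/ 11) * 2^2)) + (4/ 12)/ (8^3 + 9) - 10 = -51229/ 4168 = -12.29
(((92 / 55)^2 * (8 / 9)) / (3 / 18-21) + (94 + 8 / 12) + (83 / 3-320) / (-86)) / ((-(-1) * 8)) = 9555294161 / 780450000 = 12.24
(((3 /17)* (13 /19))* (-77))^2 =9018009 /104329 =86.44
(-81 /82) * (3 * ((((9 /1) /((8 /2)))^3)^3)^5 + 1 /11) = -23329846617498455414680848644757094446759855321 /1116621915435413007959010050048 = -20893237267693486.14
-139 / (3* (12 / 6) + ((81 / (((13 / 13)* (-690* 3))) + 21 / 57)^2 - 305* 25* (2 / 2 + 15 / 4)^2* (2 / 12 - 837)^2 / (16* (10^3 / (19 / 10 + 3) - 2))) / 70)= 4239172712388096000 / 16233851120562236777657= 0.00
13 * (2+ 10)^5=3234816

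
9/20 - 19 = -371/20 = -18.55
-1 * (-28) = 28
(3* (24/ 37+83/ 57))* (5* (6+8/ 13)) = 1908770/ 9139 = 208.86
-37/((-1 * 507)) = 37/507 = 0.07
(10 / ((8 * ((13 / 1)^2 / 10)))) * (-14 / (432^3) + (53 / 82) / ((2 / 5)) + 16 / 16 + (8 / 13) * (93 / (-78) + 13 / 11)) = 200430999384875 / 1038487304245248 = 0.19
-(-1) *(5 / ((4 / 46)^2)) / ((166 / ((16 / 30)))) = 529 / 249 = 2.12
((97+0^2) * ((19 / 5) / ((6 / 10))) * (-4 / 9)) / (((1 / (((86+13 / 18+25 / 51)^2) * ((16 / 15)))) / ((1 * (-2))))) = 42002469467744 / 9480645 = 4430338.81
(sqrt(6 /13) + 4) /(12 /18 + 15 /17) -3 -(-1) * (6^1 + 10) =51 * sqrt(78) /1027 + 1231 /79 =16.02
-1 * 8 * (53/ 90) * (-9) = 212/ 5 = 42.40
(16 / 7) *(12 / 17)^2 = 2304 / 2023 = 1.14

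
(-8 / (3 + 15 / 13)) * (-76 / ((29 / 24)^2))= 252928 / 2523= 100.25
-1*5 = -5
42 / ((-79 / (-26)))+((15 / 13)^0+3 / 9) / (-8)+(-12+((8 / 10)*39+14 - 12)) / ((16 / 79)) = 1121779 / 9480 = 118.33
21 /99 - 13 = -422 /33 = -12.79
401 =401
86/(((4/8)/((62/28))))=2666/7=380.86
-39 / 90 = -13 / 30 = -0.43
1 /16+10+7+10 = 433 /16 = 27.06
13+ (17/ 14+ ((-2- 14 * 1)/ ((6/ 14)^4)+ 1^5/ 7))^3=-105766402.44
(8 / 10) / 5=4 / 25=0.16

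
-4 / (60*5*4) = -1 / 300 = -0.00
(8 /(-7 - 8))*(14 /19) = -112 /285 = -0.39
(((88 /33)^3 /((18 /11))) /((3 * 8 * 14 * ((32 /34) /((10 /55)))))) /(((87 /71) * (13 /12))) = 9656 /1923831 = 0.01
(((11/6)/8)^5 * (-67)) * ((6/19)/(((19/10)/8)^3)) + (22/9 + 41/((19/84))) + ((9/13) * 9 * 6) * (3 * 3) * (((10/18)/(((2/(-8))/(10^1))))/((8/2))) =-29624061795049/17565185664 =-1686.52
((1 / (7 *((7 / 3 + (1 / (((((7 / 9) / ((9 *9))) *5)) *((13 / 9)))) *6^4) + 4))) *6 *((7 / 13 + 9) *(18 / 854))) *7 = 100440 / 1556586593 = 0.00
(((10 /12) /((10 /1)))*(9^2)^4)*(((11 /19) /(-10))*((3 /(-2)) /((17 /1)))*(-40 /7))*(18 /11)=-387420489 /2261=-171349.18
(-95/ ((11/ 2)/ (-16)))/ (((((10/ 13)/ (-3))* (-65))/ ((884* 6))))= 4837248/ 55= 87949.96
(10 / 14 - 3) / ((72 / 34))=-68 / 63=-1.08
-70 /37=-1.89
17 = 17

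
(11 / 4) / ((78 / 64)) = 88 / 39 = 2.26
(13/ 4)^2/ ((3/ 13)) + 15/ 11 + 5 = 27527/ 528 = 52.13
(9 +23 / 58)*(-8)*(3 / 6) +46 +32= 1172 / 29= 40.41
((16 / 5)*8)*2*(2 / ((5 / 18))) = 9216 / 25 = 368.64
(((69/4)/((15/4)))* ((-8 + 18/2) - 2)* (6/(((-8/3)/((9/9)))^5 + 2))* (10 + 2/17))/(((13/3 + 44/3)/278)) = 801730872/26067715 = 30.76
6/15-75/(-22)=419/110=3.81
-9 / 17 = -0.53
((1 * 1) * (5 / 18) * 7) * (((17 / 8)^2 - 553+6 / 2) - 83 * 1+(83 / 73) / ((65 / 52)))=-102621029 / 84096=-1220.28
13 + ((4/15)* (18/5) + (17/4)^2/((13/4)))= 25373/1300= 19.52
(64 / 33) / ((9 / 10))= 640 / 297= 2.15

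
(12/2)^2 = 36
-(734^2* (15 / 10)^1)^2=-653080561956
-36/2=-18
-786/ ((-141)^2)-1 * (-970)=6427928/ 6627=969.96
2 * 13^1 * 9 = 234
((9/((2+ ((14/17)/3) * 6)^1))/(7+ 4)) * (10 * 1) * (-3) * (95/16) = -218025/5456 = -39.96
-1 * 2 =-2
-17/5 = -3.40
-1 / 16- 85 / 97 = -1457 / 1552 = -0.94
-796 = -796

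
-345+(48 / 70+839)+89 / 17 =297453 / 595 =499.92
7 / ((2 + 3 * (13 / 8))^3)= 3584 / 166375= 0.02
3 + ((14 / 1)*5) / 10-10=0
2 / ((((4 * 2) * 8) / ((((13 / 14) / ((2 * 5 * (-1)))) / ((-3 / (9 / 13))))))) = 3 / 4480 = 0.00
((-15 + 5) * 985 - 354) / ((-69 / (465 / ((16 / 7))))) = 2767835 / 92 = 30085.16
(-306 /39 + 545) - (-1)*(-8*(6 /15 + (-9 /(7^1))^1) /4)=245211 /455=538.93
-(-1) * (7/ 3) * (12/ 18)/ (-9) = -14/ 81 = -0.17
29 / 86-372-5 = -32393 / 86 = -376.66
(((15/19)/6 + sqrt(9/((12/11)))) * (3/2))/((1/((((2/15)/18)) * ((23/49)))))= 0.02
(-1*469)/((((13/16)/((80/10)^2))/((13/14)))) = -34304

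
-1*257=-257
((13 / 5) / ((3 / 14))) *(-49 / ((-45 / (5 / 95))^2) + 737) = 98055298432 / 10965375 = 8942.27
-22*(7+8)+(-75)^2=5295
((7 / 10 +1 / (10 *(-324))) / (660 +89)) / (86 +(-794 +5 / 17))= -38539 / 29196349560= -0.00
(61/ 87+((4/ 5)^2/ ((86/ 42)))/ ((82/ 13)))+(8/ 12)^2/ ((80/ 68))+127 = 1473935569/ 11503575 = 128.13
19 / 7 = 2.71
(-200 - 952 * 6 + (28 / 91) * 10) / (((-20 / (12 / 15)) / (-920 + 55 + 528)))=-79652.28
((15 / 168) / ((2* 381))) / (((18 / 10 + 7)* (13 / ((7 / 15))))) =5 / 10460736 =0.00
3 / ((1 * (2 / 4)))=6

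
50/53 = 0.94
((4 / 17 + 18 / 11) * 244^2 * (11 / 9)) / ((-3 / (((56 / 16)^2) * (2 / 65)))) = -102104240 / 5967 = -17111.49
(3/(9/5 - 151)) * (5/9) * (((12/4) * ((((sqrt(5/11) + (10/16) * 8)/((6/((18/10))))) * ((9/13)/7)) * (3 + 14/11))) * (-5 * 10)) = 158625 * sqrt(55)/8214206 + 793125/746746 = 1.21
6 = 6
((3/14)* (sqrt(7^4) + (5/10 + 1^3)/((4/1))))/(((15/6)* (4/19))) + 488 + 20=118295/224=528.10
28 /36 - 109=-108.22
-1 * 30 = -30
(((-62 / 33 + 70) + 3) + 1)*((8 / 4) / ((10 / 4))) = 1904 / 33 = 57.70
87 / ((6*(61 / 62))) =899 / 61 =14.74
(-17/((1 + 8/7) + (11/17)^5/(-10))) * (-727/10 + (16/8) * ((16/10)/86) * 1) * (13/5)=13726045849971/9109601299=1506.77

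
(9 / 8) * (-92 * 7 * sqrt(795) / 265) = -1449 * sqrt(795) / 530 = -77.09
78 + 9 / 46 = 78.20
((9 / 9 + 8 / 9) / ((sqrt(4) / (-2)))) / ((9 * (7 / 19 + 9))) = -323 / 14418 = -0.02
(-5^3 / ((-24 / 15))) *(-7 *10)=-21875 / 4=-5468.75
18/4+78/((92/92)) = 165/2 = 82.50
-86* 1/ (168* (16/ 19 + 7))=-817/ 12516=-0.07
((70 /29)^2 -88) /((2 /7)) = -241878 /841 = -287.61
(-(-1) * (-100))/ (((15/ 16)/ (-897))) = 95680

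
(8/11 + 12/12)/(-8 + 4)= -19/44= -0.43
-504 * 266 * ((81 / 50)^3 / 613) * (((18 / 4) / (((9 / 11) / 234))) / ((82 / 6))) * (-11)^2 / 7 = -594380255943474 / 392703125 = -1513561.31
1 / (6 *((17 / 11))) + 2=215 / 102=2.11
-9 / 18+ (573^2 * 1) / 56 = 328301 / 56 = 5862.52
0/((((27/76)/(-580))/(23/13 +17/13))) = 0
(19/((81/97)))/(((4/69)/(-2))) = -42389/54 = -784.98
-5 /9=-0.56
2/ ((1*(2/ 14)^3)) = 686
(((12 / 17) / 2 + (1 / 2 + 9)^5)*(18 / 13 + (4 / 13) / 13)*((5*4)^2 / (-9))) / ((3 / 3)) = -7366428125 / 1521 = -4843148.01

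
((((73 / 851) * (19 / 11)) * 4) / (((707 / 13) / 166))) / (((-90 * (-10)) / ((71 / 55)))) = 212513366 / 81900559125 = 0.00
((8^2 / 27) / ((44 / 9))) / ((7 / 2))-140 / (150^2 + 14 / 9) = 3094694 / 23390367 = 0.13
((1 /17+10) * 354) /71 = 60534 /1207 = 50.15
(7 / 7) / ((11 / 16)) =16 / 11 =1.45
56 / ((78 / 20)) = 560 / 39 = 14.36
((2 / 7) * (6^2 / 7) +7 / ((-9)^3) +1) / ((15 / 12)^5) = 89974784 / 111628125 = 0.81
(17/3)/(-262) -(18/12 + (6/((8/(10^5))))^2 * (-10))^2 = -4973906249734725000003571/1572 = -3164062499831250000002.27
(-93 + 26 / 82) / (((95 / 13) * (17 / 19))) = -9880 / 697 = -14.18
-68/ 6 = -34/ 3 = -11.33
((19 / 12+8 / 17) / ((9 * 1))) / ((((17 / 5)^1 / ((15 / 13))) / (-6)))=-10475 / 22542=-0.46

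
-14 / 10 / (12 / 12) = -7 / 5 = -1.40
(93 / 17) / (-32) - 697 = -697.17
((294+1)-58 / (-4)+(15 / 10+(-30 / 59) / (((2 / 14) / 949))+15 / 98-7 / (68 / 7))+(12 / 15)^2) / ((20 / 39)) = -587809135563 / 98294000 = -5980.11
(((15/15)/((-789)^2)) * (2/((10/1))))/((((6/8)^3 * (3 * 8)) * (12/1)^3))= 0.00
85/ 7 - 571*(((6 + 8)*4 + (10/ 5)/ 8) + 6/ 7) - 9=-912941/ 28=-32605.04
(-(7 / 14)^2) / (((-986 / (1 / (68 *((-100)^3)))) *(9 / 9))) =-1 / 268192000000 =-0.00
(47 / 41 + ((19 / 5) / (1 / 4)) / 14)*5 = 3203 / 287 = 11.16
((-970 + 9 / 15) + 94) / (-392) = 4377 / 1960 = 2.23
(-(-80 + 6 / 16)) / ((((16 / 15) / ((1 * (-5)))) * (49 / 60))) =-14625 / 32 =-457.03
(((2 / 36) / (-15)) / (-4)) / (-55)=-0.00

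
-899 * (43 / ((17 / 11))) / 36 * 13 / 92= -5527951 / 56304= -98.18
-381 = -381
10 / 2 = 5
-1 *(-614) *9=5526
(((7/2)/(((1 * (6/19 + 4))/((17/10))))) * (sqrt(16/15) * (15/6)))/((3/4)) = 2261 * sqrt(15)/1845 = 4.75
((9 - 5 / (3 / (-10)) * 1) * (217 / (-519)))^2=279190681 / 2424249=115.17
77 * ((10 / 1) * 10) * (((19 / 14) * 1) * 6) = 62700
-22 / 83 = -0.27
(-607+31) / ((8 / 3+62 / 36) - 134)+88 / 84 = 269054 / 48993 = 5.49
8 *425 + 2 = 3402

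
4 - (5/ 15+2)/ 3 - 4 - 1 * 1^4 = -16/ 9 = -1.78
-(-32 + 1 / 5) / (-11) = -2.89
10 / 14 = 5 / 7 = 0.71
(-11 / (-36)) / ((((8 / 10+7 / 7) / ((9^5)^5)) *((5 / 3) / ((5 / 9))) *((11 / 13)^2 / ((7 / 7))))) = 2496394237035454475353335 / 44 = 56736232659896692621666.70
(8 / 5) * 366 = 585.60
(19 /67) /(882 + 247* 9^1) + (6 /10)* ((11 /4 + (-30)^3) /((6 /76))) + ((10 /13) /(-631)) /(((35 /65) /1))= -377074294553983 /1837781190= -205179.10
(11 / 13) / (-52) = -11 / 676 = -0.02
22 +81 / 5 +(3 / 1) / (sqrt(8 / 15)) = 3*sqrt(30) / 4 +191 / 5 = 42.31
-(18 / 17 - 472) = 8006 / 17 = 470.94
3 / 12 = 1 / 4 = 0.25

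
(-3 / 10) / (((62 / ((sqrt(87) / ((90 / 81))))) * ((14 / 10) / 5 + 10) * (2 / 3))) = -81 * sqrt(87) / 127472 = -0.01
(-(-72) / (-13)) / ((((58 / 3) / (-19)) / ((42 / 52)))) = 21546 / 4901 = 4.40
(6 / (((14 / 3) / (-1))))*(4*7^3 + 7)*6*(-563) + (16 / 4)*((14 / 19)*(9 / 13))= 5989196.04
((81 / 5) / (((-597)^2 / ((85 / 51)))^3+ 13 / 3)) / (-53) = -6075 / 194359993226485899322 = -0.00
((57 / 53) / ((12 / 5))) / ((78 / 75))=2375 / 5512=0.43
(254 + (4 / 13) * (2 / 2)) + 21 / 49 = 23181 / 91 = 254.74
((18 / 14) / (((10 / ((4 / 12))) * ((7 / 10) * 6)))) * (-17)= -0.17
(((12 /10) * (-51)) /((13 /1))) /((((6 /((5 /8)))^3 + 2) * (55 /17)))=-13005 /7925203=-0.00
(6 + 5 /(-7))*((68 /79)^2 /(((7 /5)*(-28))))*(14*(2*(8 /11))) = -6843520 /3363899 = -2.03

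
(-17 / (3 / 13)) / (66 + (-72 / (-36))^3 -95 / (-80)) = -3536 / 3609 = -0.98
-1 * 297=-297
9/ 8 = 1.12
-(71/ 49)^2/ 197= -5041/ 472997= -0.01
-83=-83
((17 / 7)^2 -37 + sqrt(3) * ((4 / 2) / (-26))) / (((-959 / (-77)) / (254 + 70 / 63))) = -1832864 / 2877 -25256 * sqrt(3) / 16029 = -639.80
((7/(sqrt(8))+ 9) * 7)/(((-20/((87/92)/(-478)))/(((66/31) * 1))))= 140679 * sqrt(2)/54530240+ 180873/13632560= 0.02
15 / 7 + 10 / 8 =95 / 28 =3.39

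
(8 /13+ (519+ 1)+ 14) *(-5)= -34750 /13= -2673.08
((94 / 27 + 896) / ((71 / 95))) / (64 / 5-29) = -11535850 / 155277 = -74.29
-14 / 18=-7 / 9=-0.78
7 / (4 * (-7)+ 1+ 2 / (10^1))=-35 / 134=-0.26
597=597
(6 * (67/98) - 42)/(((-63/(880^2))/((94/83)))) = 45059238400/85407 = 527582.50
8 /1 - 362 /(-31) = 610 /31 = 19.68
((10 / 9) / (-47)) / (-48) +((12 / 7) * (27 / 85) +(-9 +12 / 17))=-7.75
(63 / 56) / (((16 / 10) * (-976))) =-45 / 62464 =-0.00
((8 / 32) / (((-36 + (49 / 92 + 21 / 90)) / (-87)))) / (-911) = -30015 / 44295553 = -0.00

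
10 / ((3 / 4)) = 13.33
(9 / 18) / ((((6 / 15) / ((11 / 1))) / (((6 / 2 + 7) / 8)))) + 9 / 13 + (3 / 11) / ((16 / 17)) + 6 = 13825 / 572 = 24.17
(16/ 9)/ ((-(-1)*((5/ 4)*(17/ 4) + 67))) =256/ 10413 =0.02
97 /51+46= 47.90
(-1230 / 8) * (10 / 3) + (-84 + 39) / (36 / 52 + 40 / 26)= -30895 / 58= -532.67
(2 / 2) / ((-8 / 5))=-5 / 8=-0.62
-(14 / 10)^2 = -49 / 25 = -1.96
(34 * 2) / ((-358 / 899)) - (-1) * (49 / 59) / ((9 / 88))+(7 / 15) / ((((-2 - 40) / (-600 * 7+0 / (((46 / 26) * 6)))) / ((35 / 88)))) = -301279681 / 2091078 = -144.08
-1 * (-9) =9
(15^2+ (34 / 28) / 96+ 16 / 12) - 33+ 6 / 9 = 260753 / 1344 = 194.01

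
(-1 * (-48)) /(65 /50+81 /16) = 3840 /509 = 7.54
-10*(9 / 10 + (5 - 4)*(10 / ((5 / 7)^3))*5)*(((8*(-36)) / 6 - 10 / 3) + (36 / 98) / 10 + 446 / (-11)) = 1025451883 / 8085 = 126833.88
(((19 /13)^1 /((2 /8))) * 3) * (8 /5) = 1824 /65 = 28.06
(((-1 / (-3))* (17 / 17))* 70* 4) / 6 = 140 / 9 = 15.56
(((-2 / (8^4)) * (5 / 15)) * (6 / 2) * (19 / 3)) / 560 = -19 / 3440640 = -0.00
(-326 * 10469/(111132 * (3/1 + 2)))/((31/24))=-6825788/1435455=-4.76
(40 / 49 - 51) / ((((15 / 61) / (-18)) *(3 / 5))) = 299998 / 49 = 6122.41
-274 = -274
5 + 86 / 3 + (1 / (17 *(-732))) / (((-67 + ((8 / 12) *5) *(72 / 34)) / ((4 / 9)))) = 56502532 / 1678293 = 33.67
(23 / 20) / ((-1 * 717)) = -23 / 14340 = -0.00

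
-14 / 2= -7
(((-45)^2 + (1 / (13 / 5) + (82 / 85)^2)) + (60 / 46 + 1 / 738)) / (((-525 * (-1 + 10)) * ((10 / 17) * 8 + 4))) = -461800221509 / 9368756865000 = -0.05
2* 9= 18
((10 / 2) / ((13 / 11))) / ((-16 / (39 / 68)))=-165 / 1088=-0.15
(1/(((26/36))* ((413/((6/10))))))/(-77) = -54/2067065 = -0.00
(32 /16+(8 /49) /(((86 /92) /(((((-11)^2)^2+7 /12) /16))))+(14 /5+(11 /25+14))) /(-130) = -113188529 /82173000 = -1.38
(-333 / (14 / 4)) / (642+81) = -222 / 1687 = -0.13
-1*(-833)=833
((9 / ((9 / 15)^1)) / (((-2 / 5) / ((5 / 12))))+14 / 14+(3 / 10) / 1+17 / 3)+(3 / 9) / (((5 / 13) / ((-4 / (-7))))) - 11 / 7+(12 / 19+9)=-1643 / 15960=-0.10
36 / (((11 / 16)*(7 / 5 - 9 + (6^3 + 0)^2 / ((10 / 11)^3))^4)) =8789062500 / 2494838102381144870211238091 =0.00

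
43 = 43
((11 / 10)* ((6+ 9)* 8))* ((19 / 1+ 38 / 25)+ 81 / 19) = 1553904 / 475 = 3271.38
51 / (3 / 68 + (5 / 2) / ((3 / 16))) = 10404 / 2729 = 3.81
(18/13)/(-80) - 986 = -512729/520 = -986.02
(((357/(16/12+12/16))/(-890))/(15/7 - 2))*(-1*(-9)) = -134946/11125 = -12.13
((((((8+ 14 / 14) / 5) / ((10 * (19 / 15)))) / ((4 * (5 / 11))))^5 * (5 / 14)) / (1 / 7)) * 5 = 2310905821257 / 63388134400000000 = 0.00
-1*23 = -23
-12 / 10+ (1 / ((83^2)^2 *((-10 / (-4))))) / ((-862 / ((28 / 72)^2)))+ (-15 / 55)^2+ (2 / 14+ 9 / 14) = -9539954845075201 / 28066487508661140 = -0.34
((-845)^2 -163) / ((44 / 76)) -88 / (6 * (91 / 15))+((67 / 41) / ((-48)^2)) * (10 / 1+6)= 7287100497179 / 5909904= 1233031.96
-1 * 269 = -269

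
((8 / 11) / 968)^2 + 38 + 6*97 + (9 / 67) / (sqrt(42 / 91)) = 3*sqrt(78) / 134 + 1098367821 / 1771561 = 620.20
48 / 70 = 24 / 35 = 0.69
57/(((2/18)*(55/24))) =223.85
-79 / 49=-1.61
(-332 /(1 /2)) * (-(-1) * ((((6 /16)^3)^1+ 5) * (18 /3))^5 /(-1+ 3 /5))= 42510545572.86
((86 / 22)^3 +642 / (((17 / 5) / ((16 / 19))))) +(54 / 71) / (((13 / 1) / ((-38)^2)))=120322666171 / 396809699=303.23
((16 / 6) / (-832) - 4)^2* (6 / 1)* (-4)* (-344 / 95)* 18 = 402480258 / 16055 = 25068.84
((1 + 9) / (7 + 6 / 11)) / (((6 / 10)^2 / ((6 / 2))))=2750 / 249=11.04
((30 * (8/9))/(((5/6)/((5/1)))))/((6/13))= 1040/3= 346.67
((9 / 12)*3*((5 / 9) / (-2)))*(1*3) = -15 / 8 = -1.88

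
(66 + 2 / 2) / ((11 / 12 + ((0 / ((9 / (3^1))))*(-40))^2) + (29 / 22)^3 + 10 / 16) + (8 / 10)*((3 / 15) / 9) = 241022728 / 13771575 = 17.50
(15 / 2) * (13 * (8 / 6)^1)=130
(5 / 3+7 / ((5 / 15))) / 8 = 17 / 6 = 2.83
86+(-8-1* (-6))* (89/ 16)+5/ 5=607/ 8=75.88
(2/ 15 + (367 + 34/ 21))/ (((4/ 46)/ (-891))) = -264489489/ 70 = -3778421.27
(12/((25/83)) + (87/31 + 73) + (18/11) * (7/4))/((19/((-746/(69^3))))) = -753682681/53210245275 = -0.01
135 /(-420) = -9 /28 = -0.32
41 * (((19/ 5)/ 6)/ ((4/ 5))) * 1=779/ 24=32.46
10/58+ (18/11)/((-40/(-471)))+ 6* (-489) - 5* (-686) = 3288511/6380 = 515.44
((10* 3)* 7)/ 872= 105/ 436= 0.24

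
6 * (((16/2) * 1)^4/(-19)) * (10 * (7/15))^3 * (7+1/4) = -162971648/171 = -953050.57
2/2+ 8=9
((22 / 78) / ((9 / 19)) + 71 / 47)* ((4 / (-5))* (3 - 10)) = 972832 / 82485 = 11.79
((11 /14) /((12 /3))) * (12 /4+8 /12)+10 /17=3737 /2856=1.31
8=8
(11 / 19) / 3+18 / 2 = 524 / 57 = 9.19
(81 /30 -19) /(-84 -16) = 163 /1000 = 0.16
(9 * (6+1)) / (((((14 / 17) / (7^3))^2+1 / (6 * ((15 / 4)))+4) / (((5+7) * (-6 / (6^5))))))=-72858345 / 505151912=-0.14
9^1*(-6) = -54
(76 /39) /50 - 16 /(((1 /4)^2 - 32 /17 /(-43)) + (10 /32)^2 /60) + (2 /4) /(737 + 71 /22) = -114068255794079 /769476753825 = -148.24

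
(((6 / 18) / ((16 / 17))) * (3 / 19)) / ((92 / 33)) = 561 / 27968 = 0.02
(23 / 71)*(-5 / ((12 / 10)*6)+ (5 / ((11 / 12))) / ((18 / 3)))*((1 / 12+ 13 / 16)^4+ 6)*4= 68951475635 / 37312856064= 1.85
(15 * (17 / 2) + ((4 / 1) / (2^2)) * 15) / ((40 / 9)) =513 / 16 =32.06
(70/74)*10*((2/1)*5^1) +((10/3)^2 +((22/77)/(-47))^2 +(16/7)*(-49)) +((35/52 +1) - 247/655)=-5.00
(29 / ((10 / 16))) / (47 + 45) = 58 / 115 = 0.50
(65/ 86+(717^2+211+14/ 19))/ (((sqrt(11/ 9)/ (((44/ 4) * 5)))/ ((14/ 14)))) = 12605529585 * sqrt(11)/ 1634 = 25586176.20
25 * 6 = 150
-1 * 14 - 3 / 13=-185 / 13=-14.23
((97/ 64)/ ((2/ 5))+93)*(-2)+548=22683/ 64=354.42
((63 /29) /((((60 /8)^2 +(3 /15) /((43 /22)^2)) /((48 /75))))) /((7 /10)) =2130048 /60379769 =0.04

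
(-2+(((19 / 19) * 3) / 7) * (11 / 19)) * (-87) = 20271 / 133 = 152.41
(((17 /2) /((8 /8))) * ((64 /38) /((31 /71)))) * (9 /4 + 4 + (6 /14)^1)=902836 /4123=218.98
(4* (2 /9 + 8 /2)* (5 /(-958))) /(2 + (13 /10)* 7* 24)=-0.00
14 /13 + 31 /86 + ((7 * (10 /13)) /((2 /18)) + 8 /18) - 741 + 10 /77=-535002179 /774774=-690.53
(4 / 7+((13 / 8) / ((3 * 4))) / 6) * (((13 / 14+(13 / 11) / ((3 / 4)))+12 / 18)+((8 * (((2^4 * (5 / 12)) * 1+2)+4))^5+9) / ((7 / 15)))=684015780825472175 / 50295168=13600029744.91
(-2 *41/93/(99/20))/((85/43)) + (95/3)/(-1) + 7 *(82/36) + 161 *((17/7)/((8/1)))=41399485/1252152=33.06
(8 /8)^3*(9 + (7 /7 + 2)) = 12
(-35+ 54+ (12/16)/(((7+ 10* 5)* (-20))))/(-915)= -28879/1390800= -0.02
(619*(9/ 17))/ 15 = 1857/ 85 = 21.85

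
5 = 5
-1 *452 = -452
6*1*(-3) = -18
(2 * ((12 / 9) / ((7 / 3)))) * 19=152 / 7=21.71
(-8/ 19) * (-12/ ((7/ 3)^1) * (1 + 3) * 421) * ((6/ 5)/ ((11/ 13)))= 37829376/ 7315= 5171.48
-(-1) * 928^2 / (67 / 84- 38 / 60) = 120565760 / 23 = 5241989.57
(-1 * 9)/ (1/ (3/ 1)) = -27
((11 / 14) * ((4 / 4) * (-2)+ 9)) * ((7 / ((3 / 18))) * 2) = 462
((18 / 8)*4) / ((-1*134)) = -9 / 134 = -0.07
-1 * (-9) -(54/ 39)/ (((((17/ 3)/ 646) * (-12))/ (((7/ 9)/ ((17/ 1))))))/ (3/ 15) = 12.01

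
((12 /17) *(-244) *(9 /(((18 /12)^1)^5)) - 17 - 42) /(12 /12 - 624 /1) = 40259 /95319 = 0.42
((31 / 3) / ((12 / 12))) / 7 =31 / 21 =1.48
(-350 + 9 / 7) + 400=359 / 7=51.29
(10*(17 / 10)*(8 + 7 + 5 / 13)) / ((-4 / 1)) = -65.38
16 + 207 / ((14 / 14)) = 223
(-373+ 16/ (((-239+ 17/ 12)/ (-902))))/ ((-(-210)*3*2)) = -0.25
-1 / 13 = -0.08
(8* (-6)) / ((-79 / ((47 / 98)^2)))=26508 / 189679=0.14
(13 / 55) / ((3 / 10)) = 26 / 33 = 0.79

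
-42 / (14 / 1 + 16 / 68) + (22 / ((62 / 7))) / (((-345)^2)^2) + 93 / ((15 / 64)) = 20929258333450442 / 53140231794375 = 393.85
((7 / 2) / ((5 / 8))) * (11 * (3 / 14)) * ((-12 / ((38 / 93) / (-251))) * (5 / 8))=2310957 / 38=60814.66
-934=-934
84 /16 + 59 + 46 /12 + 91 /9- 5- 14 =2131 /36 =59.19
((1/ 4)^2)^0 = 1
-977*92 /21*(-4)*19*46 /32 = 9819827 /21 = 467610.81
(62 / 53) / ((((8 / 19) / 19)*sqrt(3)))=30.48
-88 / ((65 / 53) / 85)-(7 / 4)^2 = -1269245 / 208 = -6102.14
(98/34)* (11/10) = 539/170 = 3.17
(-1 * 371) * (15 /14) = -397.50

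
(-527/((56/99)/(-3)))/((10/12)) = 469557/140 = 3353.98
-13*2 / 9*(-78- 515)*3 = 15418 / 3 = 5139.33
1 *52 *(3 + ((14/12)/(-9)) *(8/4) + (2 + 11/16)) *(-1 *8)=-60970/27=-2258.15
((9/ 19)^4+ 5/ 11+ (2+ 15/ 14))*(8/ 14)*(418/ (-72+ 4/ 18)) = -75996738/ 6385729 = -11.90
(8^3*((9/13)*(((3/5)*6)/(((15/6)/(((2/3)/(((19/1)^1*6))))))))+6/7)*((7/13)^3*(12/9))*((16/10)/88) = 10850168/746156125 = 0.01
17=17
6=6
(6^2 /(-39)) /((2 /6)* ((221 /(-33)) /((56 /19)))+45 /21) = -66528 /99853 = -0.67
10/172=5/86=0.06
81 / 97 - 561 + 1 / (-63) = -3423265 / 6111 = -560.18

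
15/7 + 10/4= 65/14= 4.64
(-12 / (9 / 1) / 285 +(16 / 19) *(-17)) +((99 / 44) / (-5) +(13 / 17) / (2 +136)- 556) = -570.76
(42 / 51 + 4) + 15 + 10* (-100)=-16663 / 17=-980.18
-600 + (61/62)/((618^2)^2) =-5426213034067139/9043688390112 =-600.00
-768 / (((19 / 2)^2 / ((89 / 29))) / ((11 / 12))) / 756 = -62656 / 1978641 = -0.03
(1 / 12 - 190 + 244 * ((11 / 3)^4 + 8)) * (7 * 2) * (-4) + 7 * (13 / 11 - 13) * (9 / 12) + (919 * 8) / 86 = -196811076227 / 76626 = -2568463.40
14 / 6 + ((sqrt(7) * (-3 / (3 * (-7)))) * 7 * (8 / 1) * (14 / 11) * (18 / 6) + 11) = 94.15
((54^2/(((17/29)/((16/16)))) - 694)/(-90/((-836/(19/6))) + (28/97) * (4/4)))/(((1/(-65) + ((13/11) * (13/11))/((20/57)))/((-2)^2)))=7816307168384/1139645371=6858.54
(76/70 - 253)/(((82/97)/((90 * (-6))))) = 46183446/287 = 160917.93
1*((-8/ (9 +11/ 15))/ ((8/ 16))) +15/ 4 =615/ 292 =2.11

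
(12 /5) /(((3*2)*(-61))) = -2 /305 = -0.01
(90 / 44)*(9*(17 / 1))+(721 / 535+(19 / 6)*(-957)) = -15984824 / 5885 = -2716.20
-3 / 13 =-0.23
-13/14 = -0.93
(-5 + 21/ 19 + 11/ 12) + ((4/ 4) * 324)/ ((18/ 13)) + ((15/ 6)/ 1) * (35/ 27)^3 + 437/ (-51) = 5795570719/ 25430436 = 227.90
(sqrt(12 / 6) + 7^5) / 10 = sqrt(2) / 10 + 16807 / 10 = 1680.84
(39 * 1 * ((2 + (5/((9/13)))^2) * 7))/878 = 399217/23706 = 16.84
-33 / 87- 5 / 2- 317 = -18553 / 58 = -319.88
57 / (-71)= -57 / 71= -0.80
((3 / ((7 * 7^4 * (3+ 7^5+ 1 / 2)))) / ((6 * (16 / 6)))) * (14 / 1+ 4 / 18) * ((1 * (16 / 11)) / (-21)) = -256 / 391592225871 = -0.00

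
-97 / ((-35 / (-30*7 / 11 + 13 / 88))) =-161699 / 3080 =-52.50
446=446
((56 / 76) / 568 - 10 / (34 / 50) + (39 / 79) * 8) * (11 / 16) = -857353365 / 115949248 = -7.39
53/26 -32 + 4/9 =-6907/234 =-29.52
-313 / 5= -62.60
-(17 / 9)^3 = -6.74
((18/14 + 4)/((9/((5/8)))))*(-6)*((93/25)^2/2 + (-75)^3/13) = 928931361/13000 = 71456.26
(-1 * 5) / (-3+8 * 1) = -1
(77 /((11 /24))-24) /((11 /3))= 432 /11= 39.27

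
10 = 10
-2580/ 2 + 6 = -1284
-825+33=-792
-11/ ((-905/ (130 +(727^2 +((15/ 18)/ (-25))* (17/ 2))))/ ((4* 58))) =20237055674/ 13575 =1490759.17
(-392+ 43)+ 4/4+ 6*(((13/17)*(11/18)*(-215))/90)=-325613/918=-354.70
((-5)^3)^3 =-1953125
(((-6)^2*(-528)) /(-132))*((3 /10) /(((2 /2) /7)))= 1512 /5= 302.40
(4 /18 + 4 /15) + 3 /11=377 /495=0.76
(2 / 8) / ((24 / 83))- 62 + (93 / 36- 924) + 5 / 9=-282815 / 288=-982.00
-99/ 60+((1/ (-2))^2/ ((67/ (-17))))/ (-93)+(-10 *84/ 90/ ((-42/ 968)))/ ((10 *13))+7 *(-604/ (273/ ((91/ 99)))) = -1141170607/ 80192970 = -14.23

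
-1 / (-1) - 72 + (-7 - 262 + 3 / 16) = -5437 / 16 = -339.81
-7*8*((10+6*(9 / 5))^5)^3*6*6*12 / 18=-2420468071401294679668710185107456 / 30517578125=-79313897763677624063384.29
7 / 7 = 1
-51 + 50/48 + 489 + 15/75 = 52709/120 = 439.24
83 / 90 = 0.92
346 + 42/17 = 5924/17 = 348.47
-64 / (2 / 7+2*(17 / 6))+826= 101906 / 125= 815.25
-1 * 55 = -55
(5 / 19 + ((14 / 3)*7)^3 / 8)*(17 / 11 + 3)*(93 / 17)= 203821900 / 1881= 108358.27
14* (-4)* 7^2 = -2744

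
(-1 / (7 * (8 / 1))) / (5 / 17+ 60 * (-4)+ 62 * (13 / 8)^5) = -34816 / 902346277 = -0.00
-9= -9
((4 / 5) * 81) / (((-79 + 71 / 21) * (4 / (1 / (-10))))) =1701 / 79400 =0.02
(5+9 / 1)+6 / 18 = 43 / 3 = 14.33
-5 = -5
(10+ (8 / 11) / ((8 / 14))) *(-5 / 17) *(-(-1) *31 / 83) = -19220 / 15521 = -1.24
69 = 69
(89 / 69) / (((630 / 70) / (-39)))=-1157 / 207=-5.59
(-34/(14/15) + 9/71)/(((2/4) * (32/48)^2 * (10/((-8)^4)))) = -166275072/2485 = -66911.50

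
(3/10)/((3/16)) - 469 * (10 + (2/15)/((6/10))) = -215668/45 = -4792.62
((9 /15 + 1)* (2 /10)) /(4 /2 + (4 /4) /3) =24 /175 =0.14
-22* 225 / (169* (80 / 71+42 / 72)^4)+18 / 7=-4549617665305758 / 5331175158255583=-0.85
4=4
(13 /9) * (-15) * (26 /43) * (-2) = 3380 /129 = 26.20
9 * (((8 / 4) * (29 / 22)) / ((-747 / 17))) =-493 / 913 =-0.54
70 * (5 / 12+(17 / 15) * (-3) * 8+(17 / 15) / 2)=-1835.17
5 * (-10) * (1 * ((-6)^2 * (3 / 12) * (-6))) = 2700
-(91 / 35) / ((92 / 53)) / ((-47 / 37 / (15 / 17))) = 76479 / 73508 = 1.04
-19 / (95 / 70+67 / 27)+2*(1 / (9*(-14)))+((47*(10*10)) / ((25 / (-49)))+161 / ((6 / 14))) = -808209656 / 91413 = -8841.30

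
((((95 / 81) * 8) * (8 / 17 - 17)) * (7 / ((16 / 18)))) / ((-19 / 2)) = 19670 / 153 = 128.56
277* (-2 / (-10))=277 / 5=55.40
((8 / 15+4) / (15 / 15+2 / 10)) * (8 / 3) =272 / 27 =10.07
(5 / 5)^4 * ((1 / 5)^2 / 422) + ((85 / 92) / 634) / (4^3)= 2314871 / 19691532800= 0.00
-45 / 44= -1.02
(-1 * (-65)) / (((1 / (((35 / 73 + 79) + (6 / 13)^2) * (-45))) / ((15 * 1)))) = -3318185250 / 949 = -3496507.11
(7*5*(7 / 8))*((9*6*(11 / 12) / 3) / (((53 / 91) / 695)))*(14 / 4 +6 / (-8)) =5624694075 / 3392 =1658223.49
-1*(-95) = 95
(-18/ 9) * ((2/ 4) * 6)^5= -486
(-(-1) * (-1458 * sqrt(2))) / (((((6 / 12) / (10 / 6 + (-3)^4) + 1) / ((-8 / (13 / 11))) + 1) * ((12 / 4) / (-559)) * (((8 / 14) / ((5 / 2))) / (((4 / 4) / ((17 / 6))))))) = 34585911360 * sqrt(2) / 70193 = 696819.70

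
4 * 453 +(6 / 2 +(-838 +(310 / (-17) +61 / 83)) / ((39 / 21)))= 24842768 / 18343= 1354.35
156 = 156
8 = 8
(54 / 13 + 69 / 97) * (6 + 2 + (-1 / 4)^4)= 12570615 / 322816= 38.94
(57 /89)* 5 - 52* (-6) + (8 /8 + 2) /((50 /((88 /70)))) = 24552249 /77875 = 315.28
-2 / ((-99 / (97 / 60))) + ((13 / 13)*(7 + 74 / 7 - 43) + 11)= -299291 / 20790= -14.40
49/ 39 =1.26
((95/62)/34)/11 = 95/23188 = 0.00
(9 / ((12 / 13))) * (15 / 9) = 65 / 4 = 16.25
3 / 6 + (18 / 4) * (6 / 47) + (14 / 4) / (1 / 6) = 2075 / 94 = 22.07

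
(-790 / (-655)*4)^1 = 4.82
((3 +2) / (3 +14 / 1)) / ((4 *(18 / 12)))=5 / 102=0.05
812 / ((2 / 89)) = 36134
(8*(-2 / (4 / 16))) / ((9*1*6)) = -32 / 27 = -1.19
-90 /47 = -1.91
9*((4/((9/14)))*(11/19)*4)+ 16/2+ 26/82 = 107503/779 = 138.00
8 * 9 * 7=504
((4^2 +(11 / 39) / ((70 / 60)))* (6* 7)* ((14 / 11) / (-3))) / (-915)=41384 / 130845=0.32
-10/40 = -1/4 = -0.25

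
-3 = -3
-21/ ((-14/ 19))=57/ 2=28.50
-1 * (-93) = 93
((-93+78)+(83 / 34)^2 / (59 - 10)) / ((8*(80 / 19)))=-16012649 / 36252160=-0.44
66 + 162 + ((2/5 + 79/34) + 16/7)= 277281/1190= 233.01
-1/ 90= -0.01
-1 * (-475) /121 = 475 /121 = 3.93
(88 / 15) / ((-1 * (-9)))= 88 / 135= 0.65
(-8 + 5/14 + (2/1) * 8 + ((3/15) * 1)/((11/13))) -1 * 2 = 5077/770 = 6.59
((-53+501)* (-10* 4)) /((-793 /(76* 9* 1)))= 12257280 /793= 15456.85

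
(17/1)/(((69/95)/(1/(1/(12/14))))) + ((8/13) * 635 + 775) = 2481945/2093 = 1185.83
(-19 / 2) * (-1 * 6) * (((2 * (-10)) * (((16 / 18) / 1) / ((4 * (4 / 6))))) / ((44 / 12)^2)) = -3420 / 121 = -28.26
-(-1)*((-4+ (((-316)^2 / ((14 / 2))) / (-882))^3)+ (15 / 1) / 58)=-7225108737303767 / 1706231211174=-4234.54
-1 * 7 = -7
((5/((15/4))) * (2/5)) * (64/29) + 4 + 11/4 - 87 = -137587/1740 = -79.07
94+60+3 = 157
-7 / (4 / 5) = -35 / 4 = -8.75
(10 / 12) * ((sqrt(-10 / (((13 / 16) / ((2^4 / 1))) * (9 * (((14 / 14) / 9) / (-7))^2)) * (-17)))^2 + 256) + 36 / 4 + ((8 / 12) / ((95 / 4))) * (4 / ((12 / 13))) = 13677000587 / 11115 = 1230499.38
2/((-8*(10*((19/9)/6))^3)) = -0.01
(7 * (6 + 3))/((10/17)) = 1071/10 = 107.10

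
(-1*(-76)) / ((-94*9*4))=-19 / 846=-0.02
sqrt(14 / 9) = sqrt(14) / 3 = 1.25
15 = 15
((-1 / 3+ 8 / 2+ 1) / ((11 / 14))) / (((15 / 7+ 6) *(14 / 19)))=98 / 99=0.99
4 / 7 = 0.57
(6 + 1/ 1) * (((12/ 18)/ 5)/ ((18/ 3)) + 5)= 1582/ 45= 35.16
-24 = -24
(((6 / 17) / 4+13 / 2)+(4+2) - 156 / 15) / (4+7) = 186 / 935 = 0.20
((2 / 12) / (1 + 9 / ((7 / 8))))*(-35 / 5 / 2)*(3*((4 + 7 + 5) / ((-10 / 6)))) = 588 / 395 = 1.49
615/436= 1.41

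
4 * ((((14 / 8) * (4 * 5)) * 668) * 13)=1215760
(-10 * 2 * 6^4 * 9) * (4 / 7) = -933120 / 7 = -133302.86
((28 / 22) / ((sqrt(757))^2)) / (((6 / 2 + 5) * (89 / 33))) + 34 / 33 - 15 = -124235119 / 8893236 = -13.97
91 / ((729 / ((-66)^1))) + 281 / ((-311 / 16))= -1715150 / 75573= -22.70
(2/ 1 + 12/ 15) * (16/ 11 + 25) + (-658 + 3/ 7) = -224647/ 385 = -583.50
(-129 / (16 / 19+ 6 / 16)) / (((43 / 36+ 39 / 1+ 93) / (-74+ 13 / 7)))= 71294688 / 1241905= 57.41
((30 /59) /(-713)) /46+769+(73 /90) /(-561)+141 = 44454470644057 /48851145090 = 910.00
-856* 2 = -1712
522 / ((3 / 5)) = 870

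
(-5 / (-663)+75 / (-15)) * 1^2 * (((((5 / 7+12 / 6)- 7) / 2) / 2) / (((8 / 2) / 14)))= 8275 / 442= 18.72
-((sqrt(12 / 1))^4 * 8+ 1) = -1153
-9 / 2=-4.50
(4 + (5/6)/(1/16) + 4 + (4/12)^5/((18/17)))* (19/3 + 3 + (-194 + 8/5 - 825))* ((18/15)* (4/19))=-5644911236/1038825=-5433.94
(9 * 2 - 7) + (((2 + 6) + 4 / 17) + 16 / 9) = 3215 / 153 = 21.01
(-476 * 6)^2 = 8156736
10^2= 100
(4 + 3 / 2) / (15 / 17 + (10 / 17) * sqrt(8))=-561 / 230 + 374 * sqrt(2) / 115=2.16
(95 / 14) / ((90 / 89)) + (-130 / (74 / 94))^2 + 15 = 27291.32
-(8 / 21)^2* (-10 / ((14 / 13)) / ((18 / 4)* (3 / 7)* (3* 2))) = 4160 / 35721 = 0.12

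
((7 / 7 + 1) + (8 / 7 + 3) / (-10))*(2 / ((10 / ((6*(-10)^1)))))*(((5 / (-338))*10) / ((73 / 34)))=113220 / 86359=1.31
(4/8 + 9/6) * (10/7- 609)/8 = -4253/28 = -151.89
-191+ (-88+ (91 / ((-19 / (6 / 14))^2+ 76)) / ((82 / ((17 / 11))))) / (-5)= -2873664921 / 16572446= -173.40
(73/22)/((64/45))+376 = 532693/1408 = 378.33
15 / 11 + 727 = 8012 / 11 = 728.36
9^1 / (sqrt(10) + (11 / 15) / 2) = -2970 / 8879 + 8100 *sqrt(10) / 8879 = 2.55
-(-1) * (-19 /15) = -1.27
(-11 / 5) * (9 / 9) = -11 / 5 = -2.20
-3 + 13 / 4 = 1 / 4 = 0.25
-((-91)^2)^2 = -68574961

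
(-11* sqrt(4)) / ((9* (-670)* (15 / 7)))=77 / 45225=0.00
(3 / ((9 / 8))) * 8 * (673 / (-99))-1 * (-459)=93251 / 297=313.98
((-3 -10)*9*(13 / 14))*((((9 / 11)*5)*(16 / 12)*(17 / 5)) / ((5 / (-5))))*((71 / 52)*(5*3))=6354855 / 154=41265.29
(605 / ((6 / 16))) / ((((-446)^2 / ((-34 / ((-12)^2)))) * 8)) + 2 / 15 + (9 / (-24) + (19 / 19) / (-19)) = -1202230799 / 4081756320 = -0.29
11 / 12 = 0.92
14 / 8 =7 / 4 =1.75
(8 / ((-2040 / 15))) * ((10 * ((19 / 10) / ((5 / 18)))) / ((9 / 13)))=-494 / 85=-5.81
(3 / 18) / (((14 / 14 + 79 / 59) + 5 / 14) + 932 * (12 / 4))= 413 / 6935169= 0.00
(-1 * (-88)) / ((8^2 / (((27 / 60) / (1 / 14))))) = 693 / 80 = 8.66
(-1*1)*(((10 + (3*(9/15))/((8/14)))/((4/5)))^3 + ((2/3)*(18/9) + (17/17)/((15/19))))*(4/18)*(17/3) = -1547178211/276480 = -5595.99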